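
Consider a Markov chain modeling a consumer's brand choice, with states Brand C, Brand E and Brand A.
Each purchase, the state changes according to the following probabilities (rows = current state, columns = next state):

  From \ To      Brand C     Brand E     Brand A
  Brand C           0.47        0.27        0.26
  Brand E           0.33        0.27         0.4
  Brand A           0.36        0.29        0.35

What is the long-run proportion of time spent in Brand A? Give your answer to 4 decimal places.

0.3283

Let the stationary distribution be π with π = πP and π_1 + π_2 + π_3 = 1.
π_1 = 0.47·π_1 + 0.33·π_2 + 0.36·π_3
π_2 = 0.27·π_1 + 0.27·π_2 + 0.29·π_3
Solving with the normalization constraint gives π = (0.3952, 0.2766, 0.3283).
So the stationary probability of Brand A is 0.3283.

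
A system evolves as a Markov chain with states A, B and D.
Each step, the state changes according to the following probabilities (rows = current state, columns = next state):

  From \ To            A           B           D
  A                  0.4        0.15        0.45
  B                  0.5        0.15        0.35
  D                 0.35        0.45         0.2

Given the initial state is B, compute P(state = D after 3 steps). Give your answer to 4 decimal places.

Propagate the distribution vector 3 steps from B.
After 0 steps: (0.0000, 1.0000, 0.0000)
After 1 step: (0.5000, 0.1500, 0.3500)
After 2 steps: (0.3975, 0.2550, 0.3475)
After 3 steps: (0.4081, 0.2543, 0.3376)
P(in D after 3 steps) = 0.3376

0.3376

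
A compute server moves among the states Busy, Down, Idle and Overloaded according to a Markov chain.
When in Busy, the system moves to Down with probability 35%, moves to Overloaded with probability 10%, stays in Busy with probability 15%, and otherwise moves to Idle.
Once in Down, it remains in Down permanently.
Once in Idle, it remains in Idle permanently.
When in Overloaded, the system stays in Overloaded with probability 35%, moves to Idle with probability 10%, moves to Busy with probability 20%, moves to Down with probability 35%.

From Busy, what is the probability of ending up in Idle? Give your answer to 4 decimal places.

Let h(s) be the probability of absorption at Idle starting from transient state s. Then h(Idle) = 1 and h(Down) = 0. By first-step analysis:
h(Busy) = 0.15·h(Busy) + 0.35·0 + 0.4·1 + 0.1·h(Overloaded)
h(Overloaded) = 0.2·h(Busy) + 0.35·0 + 0.1·1 + 0.35·h(Overloaded)
Solving: h(Busy) = 0.5070, h(Overloaded) = 0.3099.
Starting from Busy, the probability is 0.5070.

0.5070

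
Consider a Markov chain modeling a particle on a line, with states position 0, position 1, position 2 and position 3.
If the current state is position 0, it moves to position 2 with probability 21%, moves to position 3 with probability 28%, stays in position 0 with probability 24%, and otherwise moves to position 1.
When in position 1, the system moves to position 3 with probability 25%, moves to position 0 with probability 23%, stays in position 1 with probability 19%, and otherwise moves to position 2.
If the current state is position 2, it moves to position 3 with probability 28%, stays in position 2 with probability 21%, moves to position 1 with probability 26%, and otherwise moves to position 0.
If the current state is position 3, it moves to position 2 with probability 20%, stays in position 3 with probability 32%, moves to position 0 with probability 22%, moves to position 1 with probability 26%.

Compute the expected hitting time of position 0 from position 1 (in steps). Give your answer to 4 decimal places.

Let t(s) be the expected number of steps to first reach position 0 from state s, with t(position 0) = 0. Conditioning on the first step:
t(position 1) = 1 + 0.19·t(position 1) + 0.33·t(position 2) + 0.25·t(position 3)
t(position 2) = 1 + 0.26·t(position 1) + 0.21·t(position 2) + 0.28·t(position 3)
t(position 3) = 1 + 0.26·t(position 1) + 0.2·t(position 2) + 0.32·t(position 3)
Solving: t(position 1) = 4.3015, t(position 2) = 4.2262, t(position 3) = 4.3583.
Expected steps from position 1 to position 0: 4.3015.

4.3015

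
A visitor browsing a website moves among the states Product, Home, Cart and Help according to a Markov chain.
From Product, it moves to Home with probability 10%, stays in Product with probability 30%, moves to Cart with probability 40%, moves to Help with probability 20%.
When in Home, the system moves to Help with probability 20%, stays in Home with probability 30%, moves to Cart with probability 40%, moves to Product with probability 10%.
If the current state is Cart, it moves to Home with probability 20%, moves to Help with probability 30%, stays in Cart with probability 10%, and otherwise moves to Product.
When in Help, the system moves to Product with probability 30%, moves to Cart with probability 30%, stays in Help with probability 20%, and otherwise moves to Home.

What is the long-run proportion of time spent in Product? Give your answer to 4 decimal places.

0.2910

Let the stationary distribution be π with π = πP and π_1 + π_2 + π_3 + π_4 = 1.
π_1 = 0.3·π_1 + 0.1·π_2 + 0.4·π_3 + 0.3·π_4
π_2 = 0.1·π_1 + 0.3·π_2 + 0.2·π_3 + 0.2·π_4
π_3 = 0.4·π_1 + 0.4·π_2 + 0.1·π_3 + 0.3·π_4
Solving with the normalization constraint gives π = (0.2910, 0.1899, 0.2901, 0.2290).
So the stationary probability of Product is 0.2910.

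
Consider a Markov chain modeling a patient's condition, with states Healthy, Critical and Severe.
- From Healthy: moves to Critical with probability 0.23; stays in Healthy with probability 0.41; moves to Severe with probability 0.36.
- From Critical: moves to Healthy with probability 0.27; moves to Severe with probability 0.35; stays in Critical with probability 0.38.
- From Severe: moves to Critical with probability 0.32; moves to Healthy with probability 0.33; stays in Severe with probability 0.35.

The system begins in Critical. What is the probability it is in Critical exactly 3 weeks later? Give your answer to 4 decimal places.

0.3095

Propagate the distribution vector 3 weeks from Critical.
After 0 weeks: (0.0000, 1.0000, 0.0000)
After 1 week: (0.2700, 0.3800, 0.3500)
After 2 weeks: (0.3288, 0.3185, 0.3527)
After 3 weeks: (0.3372, 0.3095, 0.3533)
P(in Critical after 3 weeks) = 0.3095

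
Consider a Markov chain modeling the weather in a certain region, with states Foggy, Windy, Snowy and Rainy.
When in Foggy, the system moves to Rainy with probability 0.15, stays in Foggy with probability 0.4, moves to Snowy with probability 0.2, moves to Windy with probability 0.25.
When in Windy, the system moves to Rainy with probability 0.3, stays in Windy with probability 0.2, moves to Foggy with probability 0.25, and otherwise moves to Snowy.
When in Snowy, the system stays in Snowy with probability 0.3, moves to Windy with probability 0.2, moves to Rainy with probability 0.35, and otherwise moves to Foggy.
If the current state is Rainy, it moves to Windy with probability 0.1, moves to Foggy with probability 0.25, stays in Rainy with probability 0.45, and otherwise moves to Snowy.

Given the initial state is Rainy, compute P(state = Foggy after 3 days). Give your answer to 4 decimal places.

Propagate the distribution vector 3 days from Rainy.
After 0 days: (0.0000, 0.0000, 0.0000, 1.0000)
After 1 day: (0.2500, 0.1000, 0.2000, 0.4500)
After 2 days: (0.2675, 0.1675, 0.2250, 0.3400)
After 3 days: (0.2676, 0.1794, 0.2309, 0.3221)
P(in Foggy after 3 days) = 0.2676

0.2676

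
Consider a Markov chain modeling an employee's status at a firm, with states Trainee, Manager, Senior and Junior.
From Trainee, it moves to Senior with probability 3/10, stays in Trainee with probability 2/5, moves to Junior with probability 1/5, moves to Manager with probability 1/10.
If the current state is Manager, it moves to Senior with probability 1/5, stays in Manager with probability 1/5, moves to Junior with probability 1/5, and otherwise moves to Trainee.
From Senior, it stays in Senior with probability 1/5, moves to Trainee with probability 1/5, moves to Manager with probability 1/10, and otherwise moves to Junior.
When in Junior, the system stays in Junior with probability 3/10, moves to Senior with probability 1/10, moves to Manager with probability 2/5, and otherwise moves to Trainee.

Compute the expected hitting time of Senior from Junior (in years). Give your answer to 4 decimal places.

Let t(s) be the expected number of years to first reach Senior from state s, with t(Senior) = 0. Conditioning on the first year:
t(Trainee) = 1 + 0.4·t(Trainee) + 0.1·t(Manager) + 0.2·t(Junior)
t(Manager) = 1 + 0.4·t(Trainee) + 0.2·t(Manager) + 0.2·t(Junior)
t(Junior) = 1 + 0.2·t(Trainee) + 0.4·t(Manager) + 0.3·t(Junior)
Solving: t(Trainee) = 4.2188, t(Manager) = 4.6875, t(Junior) = 5.3125.
Expected years from Junior to Senior: 5.3125.

5.3125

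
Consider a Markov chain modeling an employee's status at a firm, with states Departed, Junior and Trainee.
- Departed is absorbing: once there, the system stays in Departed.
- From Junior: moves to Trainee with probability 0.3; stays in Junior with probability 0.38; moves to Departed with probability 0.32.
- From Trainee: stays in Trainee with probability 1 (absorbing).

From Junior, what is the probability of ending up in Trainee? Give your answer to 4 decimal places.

0.4839

Let h(s) be the probability of absorption at Trainee starting from transient state s. Then h(Trainee) = 1 and h(Departed) = 0. By first-step analysis:
h(Junior) = 0.32·0 + 0.38·h(Junior) + 0.3·1
Solving: h(Junior) = 0.4839.
Starting from Junior, the probability is 0.4839.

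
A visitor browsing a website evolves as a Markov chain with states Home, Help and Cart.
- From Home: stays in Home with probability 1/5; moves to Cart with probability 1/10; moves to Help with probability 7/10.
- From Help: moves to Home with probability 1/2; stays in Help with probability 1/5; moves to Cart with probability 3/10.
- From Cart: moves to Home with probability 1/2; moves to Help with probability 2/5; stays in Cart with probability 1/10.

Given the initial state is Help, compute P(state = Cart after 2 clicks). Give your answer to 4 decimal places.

Sum over the intermediate state after 1 click:
P = P(Help→Home)·P(Home→Cart) + P(Help→Help)·P(Help→Cart) + P(Help→Cart)·P(Cart→Cart)
  = 0.5×0.1 + 0.2×0.3 + 0.3×0.1
  = 0.0500 + 0.0600 + 0.0300 = 0.1400

0.1400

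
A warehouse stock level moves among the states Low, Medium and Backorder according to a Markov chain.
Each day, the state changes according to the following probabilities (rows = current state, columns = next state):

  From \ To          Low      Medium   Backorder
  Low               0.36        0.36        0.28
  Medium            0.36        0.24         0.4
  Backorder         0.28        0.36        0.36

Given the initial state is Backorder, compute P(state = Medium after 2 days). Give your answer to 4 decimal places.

0.3168

Sum over the intermediate state after 1 day:
P = P(Backorder→Low)·P(Low→Medium) + P(Backorder→Medium)·P(Medium→Medium) + P(Backorder→Backorder)·P(Backorder→Medium)
  = 0.28×0.36 + 0.36×0.24 + 0.36×0.36
  = 0.1008 + 0.0864 + 0.1296 = 0.3168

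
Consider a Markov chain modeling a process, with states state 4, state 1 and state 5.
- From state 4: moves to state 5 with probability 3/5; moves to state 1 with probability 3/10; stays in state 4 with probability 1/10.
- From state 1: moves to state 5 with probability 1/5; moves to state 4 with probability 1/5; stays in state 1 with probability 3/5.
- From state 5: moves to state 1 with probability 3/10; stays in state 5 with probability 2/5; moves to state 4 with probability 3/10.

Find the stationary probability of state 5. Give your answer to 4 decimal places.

0.3571

Let the stationary distribution be π with π = πP and π_1 + π_2 + π_3 = 1.
π_1 = 0.1·π_1 + 0.2·π_2 + 0.3·π_3
π_2 = 0.3·π_1 + 0.6·π_2 + 0.3·π_3
Solving with the normalization constraint gives π = (0.2143, 0.4286, 0.3571).
So the stationary probability of state 5 is 0.3571.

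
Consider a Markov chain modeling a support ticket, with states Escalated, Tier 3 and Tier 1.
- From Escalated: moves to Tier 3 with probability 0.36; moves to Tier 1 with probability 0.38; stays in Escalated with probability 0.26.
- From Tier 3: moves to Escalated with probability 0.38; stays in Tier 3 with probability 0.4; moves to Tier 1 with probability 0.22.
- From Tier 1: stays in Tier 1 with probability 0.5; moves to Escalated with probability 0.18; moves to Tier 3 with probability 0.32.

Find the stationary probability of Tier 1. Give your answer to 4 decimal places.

0.3664

Let the stationary distribution be π with π = πP and π_1 + π_2 + π_3 = 1.
π_1 = 0.26·π_1 + 0.38·π_2 + 0.18·π_3
π_2 = 0.36·π_1 + 0.4·π_2 + 0.32·π_3
Solving with the normalization constraint gives π = (0.2739, 0.3597, 0.3664).
So the stationary probability of Tier 1 is 0.3664.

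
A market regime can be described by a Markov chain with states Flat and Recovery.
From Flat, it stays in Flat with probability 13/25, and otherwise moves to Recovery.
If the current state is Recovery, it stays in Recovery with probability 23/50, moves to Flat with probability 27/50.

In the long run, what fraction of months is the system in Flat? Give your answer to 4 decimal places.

Let the stationary distribution be π with π = πP and π_1 + π_2 = 1.
π_1 = 0.52·π_1 + 0.54·π_2
Solving with the normalization constraint gives π = (0.5294, 0.4706).
So the stationary probability of Flat is 0.5294.

0.5294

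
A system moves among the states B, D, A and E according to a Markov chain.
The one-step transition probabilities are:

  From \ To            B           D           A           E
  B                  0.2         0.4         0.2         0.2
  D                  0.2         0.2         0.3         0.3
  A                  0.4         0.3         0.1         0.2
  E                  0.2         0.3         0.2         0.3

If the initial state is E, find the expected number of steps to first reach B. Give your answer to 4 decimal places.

4.1438

Let t(s) be the expected number of steps to first reach B from state s, with t(B) = 0. Conditioning on the first step:
t(D) = 1 + 0.2·t(D) + 0.3·t(A) + 0.3·t(E)
t(A) = 1 + 0.3·t(D) + 0.1·t(A) + 0.2·t(E)
t(E) = 1 + 0.3·t(D) + 0.2·t(A) + 0.3·t(E)
Solving: t(D) = 4.0753, t(A) = 3.3904, t(E) = 4.1438.
Expected steps from E to B: 4.1438.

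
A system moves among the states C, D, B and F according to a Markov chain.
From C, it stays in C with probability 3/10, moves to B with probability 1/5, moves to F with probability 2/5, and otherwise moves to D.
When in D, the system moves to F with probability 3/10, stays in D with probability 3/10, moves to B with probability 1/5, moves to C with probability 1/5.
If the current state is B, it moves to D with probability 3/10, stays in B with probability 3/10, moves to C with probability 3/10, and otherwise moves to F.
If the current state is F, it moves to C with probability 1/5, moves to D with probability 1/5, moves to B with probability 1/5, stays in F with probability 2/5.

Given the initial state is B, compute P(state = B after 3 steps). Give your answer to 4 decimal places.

Propagate the distribution vector 3 steps from B.
After 0 steps: (0.0000, 0.0000, 1.0000, 0.0000)
After 1 step: (0.3000, 0.3000, 0.3000, 0.1000)
After 2 steps: (0.2600, 0.2300, 0.2300, 0.2800)
After 3 steps: (0.2490, 0.2200, 0.2230, 0.3080)
P(in B after 3 steps) = 0.2230

0.2230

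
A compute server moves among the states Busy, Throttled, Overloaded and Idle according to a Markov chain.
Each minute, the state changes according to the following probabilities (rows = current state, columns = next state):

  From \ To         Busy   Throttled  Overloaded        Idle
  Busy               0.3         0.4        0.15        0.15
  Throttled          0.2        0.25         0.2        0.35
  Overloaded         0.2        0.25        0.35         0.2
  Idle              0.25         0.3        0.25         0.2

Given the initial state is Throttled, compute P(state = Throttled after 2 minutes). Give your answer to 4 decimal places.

Propagate the distribution vector 2 minutes from Throttled.
After 0 minutes: (0.0000, 1.0000, 0.0000, 0.0000)
After 1 minute: (0.2000, 0.2500, 0.2000, 0.3500)
After 2 minutes: (0.2375, 0.2975, 0.2375, 0.2275)
P(in Throttled after 2 minutes) = 0.2975

0.2975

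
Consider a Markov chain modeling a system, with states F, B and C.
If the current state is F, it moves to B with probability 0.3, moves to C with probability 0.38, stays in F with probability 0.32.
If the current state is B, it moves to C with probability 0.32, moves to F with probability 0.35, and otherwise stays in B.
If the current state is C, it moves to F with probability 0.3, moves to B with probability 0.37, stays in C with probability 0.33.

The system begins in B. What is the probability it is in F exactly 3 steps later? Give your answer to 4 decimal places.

Propagate the distribution vector 3 steps from B.
After 0 steps: (0.0000, 1.0000, 0.0000)
After 1 step: (0.3500, 0.3300, 0.3200)
After 2 steps: (0.3235, 0.3323, 0.3442)
After 3 steps: (0.3231, 0.3341, 0.3429)
P(in F after 3 steps) = 0.3231

0.3231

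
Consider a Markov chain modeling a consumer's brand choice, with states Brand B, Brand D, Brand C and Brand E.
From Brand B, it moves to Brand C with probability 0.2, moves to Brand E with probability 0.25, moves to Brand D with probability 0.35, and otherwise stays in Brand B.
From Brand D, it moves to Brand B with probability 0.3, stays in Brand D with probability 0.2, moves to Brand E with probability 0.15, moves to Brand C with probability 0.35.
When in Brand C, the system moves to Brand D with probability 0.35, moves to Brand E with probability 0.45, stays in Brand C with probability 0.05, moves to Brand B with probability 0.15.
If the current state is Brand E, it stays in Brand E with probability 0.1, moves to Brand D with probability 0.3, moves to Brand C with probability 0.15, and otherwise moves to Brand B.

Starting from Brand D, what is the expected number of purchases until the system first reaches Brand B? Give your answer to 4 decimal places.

Let t(s) be the expected number of purchases to first reach Brand B from state s, with t(Brand B) = 0. Conditioning on the first purchase:
t(Brand D) = 1 + 0.2·t(Brand D) + 0.35·t(Brand C) + 0.15·t(Brand E)
t(Brand C) = 1 + 0.35·t(Brand D) + 0.05·t(Brand C) + 0.45·t(Brand E)
t(Brand E) = 1 + 0.3·t(Brand D) + 0.15·t(Brand C) + 0.1·t(Brand E)
Solving: t(Brand D) = 3.3778, t(Brand C) = 3.6444, t(Brand E) = 2.8444.
Expected purchases from Brand D to Brand B: 3.3778.

3.3778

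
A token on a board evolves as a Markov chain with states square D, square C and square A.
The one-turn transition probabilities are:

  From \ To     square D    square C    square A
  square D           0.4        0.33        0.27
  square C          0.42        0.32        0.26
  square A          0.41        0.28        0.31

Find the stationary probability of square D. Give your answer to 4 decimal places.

Let the stationary distribution be π with π = πP and π_1 + π_2 + π_3 = 1.
π_1 = 0.4·π_1 + 0.42·π_2 + 0.41·π_3
π_2 = 0.33·π_1 + 0.32·π_2 + 0.28·π_3
Solving with the normalization constraint gives π = (0.4090, 0.3130, 0.2780).
So the stationary probability of square D is 0.4090.

0.4090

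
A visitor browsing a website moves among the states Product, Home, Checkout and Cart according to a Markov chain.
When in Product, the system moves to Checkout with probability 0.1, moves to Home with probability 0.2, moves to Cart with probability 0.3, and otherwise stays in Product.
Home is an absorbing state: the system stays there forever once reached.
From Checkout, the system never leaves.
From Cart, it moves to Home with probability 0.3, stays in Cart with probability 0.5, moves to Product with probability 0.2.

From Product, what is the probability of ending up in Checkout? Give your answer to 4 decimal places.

0.2083

Let h(s) be the probability of absorption at Checkout starting from transient state s. Then h(Checkout) = 1 and h(Home) = 0. By first-step analysis:
h(Product) = 0.4·h(Product) + 0.2·0 + 0.1·1 + 0.3·h(Cart)
h(Cart) = 0.2·h(Product) + 0.3·0 + 0.5·h(Cart)
Solving: h(Product) = 0.2083, h(Cart) = 0.0833.
Starting from Product, the probability is 0.2083.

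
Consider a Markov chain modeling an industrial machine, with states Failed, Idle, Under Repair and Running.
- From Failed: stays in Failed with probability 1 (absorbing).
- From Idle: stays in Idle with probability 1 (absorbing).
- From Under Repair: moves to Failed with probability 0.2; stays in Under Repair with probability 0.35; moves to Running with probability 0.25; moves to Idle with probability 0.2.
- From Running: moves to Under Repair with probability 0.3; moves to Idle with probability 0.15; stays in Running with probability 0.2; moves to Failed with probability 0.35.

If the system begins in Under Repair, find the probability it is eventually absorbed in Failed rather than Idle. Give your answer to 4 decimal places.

0.5562

Let h(s) be the probability of absorption at Failed starting from transient state s. Then h(Failed) = 1 and h(Idle) = 0. By first-step analysis:
h(Under Repair) = 0.2·1 + 0.2·0 + 0.35·h(Under Repair) + 0.25·h(Running)
h(Running) = 0.35·1 + 0.15·0 + 0.3·h(Under Repair) + 0.2·h(Running)
Solving: h(Under Repair) = 0.5562, h(Running) = 0.6461.
Starting from Under Repair, the probability is 0.5562.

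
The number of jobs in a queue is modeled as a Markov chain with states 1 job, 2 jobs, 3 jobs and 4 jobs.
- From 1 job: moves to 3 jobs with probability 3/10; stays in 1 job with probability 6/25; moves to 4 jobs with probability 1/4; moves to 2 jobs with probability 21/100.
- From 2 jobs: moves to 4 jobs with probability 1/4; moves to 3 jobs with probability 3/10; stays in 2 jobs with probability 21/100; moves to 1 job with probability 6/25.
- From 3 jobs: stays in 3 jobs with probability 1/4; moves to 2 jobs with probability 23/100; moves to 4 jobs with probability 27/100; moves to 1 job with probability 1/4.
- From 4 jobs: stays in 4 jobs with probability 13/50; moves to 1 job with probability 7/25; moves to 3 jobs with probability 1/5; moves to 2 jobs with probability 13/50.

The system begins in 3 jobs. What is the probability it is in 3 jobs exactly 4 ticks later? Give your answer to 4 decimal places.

Propagate the distribution vector 4 ticks from 3 jobs.
After 0 ticks: (0.0000, 0.0000, 1.0000, 0.0000)
After 1 tick: (0.2500, 0.2300, 0.2500, 0.2700)
After 2 ticks: (0.2533, 0.2285, 0.2605, 0.2577)
After 3 ticks: (0.2529, 0.2281, 0.2612, 0.2578)
After 4 ticks: (0.2529, 0.2281, 0.2612, 0.2578)
P(in 3 jobs after 4 ticks) = 0.2612

0.2612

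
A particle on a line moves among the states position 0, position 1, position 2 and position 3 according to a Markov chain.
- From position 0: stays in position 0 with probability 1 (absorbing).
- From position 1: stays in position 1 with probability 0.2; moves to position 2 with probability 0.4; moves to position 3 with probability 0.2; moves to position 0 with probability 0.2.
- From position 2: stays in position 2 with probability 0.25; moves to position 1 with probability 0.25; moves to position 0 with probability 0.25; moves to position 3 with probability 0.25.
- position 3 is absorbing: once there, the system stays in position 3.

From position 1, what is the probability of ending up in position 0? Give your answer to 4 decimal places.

0.5000

Let h(s) be the probability of absorption at position 0 starting from transient state s. Then h(position 0) = 1 and h(position 3) = 0. By first-step analysis:
h(position 1) = 0.2·1 + 0.2·h(position 1) + 0.4·h(position 2) + 0.2·0
h(position 2) = 0.25·1 + 0.25·h(position 1) + 0.25·h(position 2) + 0.25·0
Solving: h(position 1) = 0.5000, h(position 2) = 0.5000.
Starting from position 1, the probability is 0.5000.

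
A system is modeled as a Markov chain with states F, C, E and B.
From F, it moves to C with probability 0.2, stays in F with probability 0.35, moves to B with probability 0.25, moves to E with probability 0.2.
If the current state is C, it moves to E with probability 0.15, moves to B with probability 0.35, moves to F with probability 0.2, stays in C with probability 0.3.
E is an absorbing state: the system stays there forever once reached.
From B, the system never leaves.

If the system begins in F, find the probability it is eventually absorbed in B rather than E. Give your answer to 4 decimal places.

Let h(s) be the probability of absorption at B starting from transient state s. Then h(B) = 1 and h(E) = 0. By first-step analysis:
h(F) = 0.35·h(F) + 0.2·h(C) + 0.2·0 + 0.25·1
h(C) = 0.2·h(F) + 0.3·h(C) + 0.15·0 + 0.35·1
Solving: h(F) = 0.5904, h(C) = 0.6687.
Starting from F, the probability is 0.5904.

0.5904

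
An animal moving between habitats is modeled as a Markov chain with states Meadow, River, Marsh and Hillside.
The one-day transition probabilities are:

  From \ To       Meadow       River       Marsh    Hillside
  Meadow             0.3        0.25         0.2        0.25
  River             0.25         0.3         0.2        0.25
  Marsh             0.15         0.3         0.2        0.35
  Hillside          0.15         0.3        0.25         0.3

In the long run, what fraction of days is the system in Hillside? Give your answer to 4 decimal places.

0.2857

Let the stationary distribution be π with π = πP and π_1 + π_2 + π_3 + π_4 = 1.
π_1 = 0.3·π_1 + 0.25·π_2 + 0.15·π_3 + 0.15·π_4
π_2 = 0.25·π_1 + 0.3·π_2 + 0.3·π_3 + 0.3·π_4
π_3 = 0.2·π_1 + 0.2·π_2 + 0.2·π_3 + 0.25·π_4
Solving with the normalization constraint gives π = (0.2105, 0.2895, 0.2143, 0.2857).
So the stationary probability of Hillside is 0.2857.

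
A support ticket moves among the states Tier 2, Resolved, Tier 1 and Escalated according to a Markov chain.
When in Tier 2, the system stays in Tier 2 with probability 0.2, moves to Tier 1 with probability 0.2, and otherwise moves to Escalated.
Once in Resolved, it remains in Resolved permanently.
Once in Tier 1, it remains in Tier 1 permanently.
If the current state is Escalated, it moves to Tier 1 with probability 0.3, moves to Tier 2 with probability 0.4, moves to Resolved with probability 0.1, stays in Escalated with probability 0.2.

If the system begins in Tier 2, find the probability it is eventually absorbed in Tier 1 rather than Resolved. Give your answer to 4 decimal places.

Let h(s) be the probability of absorption at Tier 1 starting from transient state s. Then h(Tier 1) = 1 and h(Resolved) = 0. By first-step analysis:
h(Tier 2) = 0.2·h(Tier 2) + 0.2·1 + 0.6·h(Escalated)
h(Escalated) = 0.4·h(Tier 2) + 0.1·0 + 0.3·1 + 0.2·h(Escalated)
Solving: h(Tier 2) = 0.8500, h(Escalated) = 0.8000.
Starting from Tier 2, the probability is 0.8500.

0.8500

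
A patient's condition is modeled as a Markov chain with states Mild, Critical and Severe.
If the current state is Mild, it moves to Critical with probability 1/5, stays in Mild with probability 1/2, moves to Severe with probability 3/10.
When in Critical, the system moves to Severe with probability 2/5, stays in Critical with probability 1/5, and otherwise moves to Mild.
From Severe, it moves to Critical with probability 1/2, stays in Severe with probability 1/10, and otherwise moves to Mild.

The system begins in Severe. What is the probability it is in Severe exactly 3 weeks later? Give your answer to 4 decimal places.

0.2570

Propagate the distribution vector 3 weeks from Severe.
After 0 weeks: (0.0000, 0.0000, 1.0000)
After 1 week: (0.4000, 0.5000, 0.1000)
After 2 weeks: (0.4400, 0.2300, 0.3300)
After 3 weeks: (0.4440, 0.2990, 0.2570)
P(in Severe after 3 weeks) = 0.2570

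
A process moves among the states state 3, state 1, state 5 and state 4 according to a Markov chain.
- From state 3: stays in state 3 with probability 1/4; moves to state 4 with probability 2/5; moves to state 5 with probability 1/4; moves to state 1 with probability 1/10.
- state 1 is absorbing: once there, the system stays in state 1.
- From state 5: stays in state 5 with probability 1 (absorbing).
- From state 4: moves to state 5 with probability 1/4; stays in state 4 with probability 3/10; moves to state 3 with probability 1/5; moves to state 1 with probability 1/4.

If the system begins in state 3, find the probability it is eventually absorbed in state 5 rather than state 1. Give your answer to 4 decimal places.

Let h(s) be the probability of absorption at state 5 starting from transient state s. Then h(state 5) = 1 and h(state 1) = 0. By first-step analysis:
h(state 3) = 0.25·h(state 3) + 0.1·0 + 0.25·1 + 0.4·h(state 4)
h(state 4) = 0.2·h(state 3) + 0.25·0 + 0.25·1 + 0.3·h(state 4)
Solving: h(state 3) = 0.6180, h(state 4) = 0.5337.
Starting from state 3, the probability is 0.6180.

0.6180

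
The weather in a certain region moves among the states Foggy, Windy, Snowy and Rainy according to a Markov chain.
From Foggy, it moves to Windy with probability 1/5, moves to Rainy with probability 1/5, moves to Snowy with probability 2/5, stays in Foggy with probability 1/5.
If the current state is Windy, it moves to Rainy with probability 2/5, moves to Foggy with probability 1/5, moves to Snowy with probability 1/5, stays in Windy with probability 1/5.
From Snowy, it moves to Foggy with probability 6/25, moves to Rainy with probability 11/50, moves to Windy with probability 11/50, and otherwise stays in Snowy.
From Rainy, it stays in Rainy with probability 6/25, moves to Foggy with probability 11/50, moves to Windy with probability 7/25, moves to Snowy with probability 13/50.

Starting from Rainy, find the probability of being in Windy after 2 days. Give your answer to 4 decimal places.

Propagate the distribution vector 2 days from Rainy.
After 0 days: (0.0000, 0.0000, 0.0000, 1.0000)
After 1 day: (0.2200, 0.2800, 0.2600, 0.2400)
After 2 days: (0.2152, 0.2244, 0.2896, 0.2708)
P(in Windy after 2 days) = 0.2244

0.2244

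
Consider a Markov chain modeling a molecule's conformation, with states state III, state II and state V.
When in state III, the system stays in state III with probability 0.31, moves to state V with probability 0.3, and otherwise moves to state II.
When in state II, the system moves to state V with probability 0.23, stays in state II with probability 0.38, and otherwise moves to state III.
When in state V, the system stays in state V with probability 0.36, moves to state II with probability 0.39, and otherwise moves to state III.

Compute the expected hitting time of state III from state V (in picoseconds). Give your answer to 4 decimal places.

3.2888

Let t(s) be the expected number of picoseconds to first reach state III from state s, with t(state III) = 0. Conditioning on the first picosecond:
t(state II) = 1 + 0.38·t(state II) + 0.23·t(state V)
t(state V) = 1 + 0.39·t(state II) + 0.36·t(state V)
Solving: t(state II) = 2.8330, t(state V) = 3.2888.
Expected picoseconds from state V to state III: 3.2888.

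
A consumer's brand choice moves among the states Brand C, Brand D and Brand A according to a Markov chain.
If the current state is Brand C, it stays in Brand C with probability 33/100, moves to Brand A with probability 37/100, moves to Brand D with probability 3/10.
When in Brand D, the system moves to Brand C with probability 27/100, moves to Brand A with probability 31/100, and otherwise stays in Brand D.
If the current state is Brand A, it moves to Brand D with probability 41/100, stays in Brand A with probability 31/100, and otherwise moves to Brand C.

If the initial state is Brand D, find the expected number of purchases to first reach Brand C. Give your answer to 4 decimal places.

Let t(s) be the expected number of purchases to first reach Brand C from state s, with t(Brand C) = 0. Conditioning on the first purchase:
t(Brand D) = 1 + 0.42·t(Brand D) + 0.31·t(Brand A)
t(Brand A) = 1 + 0.41·t(Brand D) + 0.31·t(Brand A)
Solving: t(Brand D) = 3.6617, t(Brand A) = 3.6250.
Expected purchases from Brand D to Brand C: 3.6617.

3.6617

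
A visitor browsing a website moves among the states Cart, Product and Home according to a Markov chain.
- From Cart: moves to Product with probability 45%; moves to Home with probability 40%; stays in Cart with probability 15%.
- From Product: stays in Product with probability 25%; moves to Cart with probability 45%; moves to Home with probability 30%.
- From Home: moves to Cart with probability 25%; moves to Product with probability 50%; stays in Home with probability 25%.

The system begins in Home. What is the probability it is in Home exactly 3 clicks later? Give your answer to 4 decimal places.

Propagate the distribution vector 3 clicks from Home.
After 0 clicks: (0.0000, 0.0000, 1.0000)
After 1 click: (0.2500, 0.5000, 0.2500)
After 2 clicks: (0.3250, 0.3625, 0.3125)
After 3 clicks: (0.2900, 0.3931, 0.3169)
P(in Home after 3 clicks) = 0.3169

0.3169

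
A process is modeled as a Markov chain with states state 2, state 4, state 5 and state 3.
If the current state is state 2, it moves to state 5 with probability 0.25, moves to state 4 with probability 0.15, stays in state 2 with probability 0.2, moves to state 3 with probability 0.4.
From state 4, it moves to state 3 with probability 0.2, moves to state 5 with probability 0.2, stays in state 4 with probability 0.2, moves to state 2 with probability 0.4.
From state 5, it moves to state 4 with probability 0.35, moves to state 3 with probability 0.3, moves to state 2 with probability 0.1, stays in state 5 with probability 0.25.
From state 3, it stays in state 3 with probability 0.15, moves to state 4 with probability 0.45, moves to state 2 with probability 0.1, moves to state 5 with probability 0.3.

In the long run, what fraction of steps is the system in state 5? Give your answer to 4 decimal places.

0.2482

Let the stationary distribution be π with π = πP and π_1 + π_2 + π_3 + π_4 = 1.
π_1 = 0.2·π_1 + 0.4·π_2 + 0.1·π_3 + 0.1·π_4
π_2 = 0.15·π_1 + 0.2·π_2 + 0.35·π_3 + 0.45·π_4
π_3 = 0.25·π_1 + 0.2·π_2 + 0.25·π_3 + 0.3·π_4
Solving with the normalization constraint gives π = (0.2079, 0.2903, 0.2482, 0.2537).
So the stationary probability of state 5 is 0.2482.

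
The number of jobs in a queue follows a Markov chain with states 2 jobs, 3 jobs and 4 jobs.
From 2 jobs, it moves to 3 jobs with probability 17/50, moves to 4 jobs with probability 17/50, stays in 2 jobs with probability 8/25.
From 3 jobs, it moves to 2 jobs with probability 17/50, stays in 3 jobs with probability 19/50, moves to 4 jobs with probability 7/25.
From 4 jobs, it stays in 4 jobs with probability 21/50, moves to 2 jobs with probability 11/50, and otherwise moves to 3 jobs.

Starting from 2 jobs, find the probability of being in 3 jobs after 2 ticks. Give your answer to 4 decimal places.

0.3604

Sum over the intermediate state after 1 tick:
P = P(2 jobs→2 jobs)·P(2 jobs→3 jobs) + P(2 jobs→3 jobs)·P(3 jobs→3 jobs) + P(2 jobs→4 jobs)·P(4 jobs→3 jobs)
  = 0.32×0.34 + 0.34×0.38 + 0.34×0.36
  = 0.1088 + 0.1292 + 0.1224 = 0.3604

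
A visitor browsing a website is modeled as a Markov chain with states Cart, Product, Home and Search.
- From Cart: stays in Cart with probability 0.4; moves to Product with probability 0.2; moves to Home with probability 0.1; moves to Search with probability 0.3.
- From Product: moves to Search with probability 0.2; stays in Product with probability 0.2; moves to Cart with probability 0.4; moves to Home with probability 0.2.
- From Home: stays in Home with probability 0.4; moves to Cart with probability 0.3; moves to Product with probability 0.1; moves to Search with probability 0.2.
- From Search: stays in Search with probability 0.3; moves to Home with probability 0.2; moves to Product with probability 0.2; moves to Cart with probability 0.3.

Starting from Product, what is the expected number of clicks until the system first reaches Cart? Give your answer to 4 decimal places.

2.8346

Let t(s) be the expected number of clicks to first reach Cart from state s, with t(Cart) = 0. Conditioning on the first click:
t(Product) = 1 + 0.2·t(Product) + 0.2·t(Home) + 0.2·t(Search)
t(Home) = 1 + 0.1·t(Product) + 0.4·t(Home) + 0.2·t(Search)
t(Search) = 1 + 0.2·t(Product) + 0.2·t(Home) + 0.3·t(Search)
Solving: t(Product) = 2.8346, t(Home) = 3.1890, t(Search) = 3.1496.
Expected clicks from Product to Cart: 2.8346.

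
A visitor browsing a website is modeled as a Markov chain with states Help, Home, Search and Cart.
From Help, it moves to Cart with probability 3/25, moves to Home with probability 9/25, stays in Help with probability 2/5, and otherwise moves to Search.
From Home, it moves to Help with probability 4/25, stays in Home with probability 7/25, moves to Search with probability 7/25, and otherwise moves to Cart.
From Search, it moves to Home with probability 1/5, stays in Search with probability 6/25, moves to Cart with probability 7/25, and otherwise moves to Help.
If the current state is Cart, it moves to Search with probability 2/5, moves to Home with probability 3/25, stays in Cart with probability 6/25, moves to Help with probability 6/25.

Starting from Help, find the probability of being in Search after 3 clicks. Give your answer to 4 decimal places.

0.2515

Propagate the distribution vector 3 clicks from Help.
After 0 clicks: (1.0000, 0.0000, 0.0000, 0.0000)
After 1 click: (0.4000, 0.3600, 0.1200, 0.1200)
After 2 clicks: (0.2800, 0.2832, 0.2256, 0.2112)
After 3 clicks: (0.2712, 0.2506, 0.2515, 0.2268)
P(in Search after 3 clicks) = 0.2515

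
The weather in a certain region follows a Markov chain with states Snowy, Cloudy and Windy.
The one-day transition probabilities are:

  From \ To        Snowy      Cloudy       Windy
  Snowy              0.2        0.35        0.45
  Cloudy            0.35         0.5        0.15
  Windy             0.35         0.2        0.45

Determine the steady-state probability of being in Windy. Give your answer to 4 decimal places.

0.3447

Let the stationary distribution be π with π = πP and π_1 + π_2 + π_3 = 1.
π_1 = 0.2·π_1 + 0.35·π_2 + 0.35·π_3
π_2 = 0.35·π_1 + 0.5·π_2 + 0.2·π_3
Solving with the normalization constraint gives π = (0.3043, 0.3509, 0.3447).
So the stationary probability of Windy is 0.3447.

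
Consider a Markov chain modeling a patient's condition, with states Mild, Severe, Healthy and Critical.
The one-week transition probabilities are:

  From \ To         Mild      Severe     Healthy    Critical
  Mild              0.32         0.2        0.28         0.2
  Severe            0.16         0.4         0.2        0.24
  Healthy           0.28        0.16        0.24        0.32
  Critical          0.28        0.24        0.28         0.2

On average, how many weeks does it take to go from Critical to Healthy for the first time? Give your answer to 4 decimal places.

3.8741

Let t(s) be the expected number of weeks to first reach Healthy from state s, with t(Healthy) = 0. Conditioning on the first week:
t(Mild) = 1 + 0.32·t(Mild) + 0.2·t(Severe) + 0.2·t(Critical)
t(Severe) = 1 + 0.16·t(Mild) + 0.4·t(Severe) + 0.24·t(Critical)
t(Critical) = 1 + 0.28·t(Mild) + 0.24·t(Severe) + 0.2·t(Critical)
Solving: t(Mild) = 3.8586, t(Severe) = 4.2453, t(Critical) = 3.8741.
Expected weeks from Critical to Healthy: 3.8741.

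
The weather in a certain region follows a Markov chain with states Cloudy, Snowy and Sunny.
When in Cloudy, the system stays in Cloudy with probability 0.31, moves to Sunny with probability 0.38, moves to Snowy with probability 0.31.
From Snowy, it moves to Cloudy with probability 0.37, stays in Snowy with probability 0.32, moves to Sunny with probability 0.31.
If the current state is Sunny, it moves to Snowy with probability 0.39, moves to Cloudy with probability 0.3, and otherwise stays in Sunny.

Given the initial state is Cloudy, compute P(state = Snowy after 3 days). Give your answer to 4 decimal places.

Propagate the distribution vector 3 days from Cloudy.
After 0 days: (1.0000, 0.0000, 0.0000)
After 1 day: (0.3100, 0.3100, 0.3800)
After 2 days: (0.3248, 0.3435, 0.3317)
After 3 days: (0.3273, 0.3400, 0.3327)
P(in Snowy after 3 days) = 0.3400

0.3400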